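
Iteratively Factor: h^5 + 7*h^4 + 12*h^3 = (h)*(h^4 + 7*h^3 + 12*h^2) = h^2*(h^3 + 7*h^2 + 12*h) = h^2*(h + 4)*(h^2 + 3*h) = h^2*(h + 3)*(h + 4)*(h)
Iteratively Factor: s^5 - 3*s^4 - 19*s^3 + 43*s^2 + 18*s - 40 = (s - 5)*(s^4 + 2*s^3 - 9*s^2 - 2*s + 8) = (s - 5)*(s + 1)*(s^3 + s^2 - 10*s + 8) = (s - 5)*(s - 1)*(s + 1)*(s^2 + 2*s - 8) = (s - 5)*(s - 2)*(s - 1)*(s + 1)*(s + 4)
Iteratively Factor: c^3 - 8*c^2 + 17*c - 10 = (c - 1)*(c^2 - 7*c + 10) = (c - 5)*(c - 1)*(c - 2)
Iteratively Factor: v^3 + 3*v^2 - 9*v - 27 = (v + 3)*(v^2 - 9) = (v + 3)^2*(v - 3)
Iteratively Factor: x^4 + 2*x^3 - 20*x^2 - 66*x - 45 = (x + 3)*(x^3 - x^2 - 17*x - 15) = (x + 1)*(x + 3)*(x^2 - 2*x - 15) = (x + 1)*(x + 3)^2*(x - 5)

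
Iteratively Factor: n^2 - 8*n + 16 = (n - 4)*(n - 4)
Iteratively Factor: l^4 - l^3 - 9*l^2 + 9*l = (l - 1)*(l^3 - 9*l) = l*(l - 1)*(l^2 - 9) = l*(l - 3)*(l - 1)*(l + 3)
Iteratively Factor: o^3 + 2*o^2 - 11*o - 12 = (o + 1)*(o^2 + o - 12) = (o - 3)*(o + 1)*(o + 4)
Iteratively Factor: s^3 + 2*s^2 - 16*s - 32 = (s - 4)*(s^2 + 6*s + 8) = (s - 4)*(s + 2)*(s + 4)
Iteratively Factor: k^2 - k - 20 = (k - 5)*(k + 4)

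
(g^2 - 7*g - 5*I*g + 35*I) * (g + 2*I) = g^3 - 7*g^2 - 3*I*g^2 + 10*g + 21*I*g - 70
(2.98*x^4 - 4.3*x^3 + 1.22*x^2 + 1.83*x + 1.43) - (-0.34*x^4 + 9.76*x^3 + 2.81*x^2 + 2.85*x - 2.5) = 3.32*x^4 - 14.06*x^3 - 1.59*x^2 - 1.02*x + 3.93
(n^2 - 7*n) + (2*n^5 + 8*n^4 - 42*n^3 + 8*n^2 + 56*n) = 2*n^5 + 8*n^4 - 42*n^3 + 9*n^2 + 49*n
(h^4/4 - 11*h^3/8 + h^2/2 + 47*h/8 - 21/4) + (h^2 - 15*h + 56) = h^4/4 - 11*h^3/8 + 3*h^2/2 - 73*h/8 + 203/4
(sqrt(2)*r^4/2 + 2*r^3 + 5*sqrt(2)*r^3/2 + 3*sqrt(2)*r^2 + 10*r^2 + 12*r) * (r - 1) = sqrt(2)*r^5/2 + 2*r^4 + 2*sqrt(2)*r^4 + sqrt(2)*r^3/2 + 8*r^3 - 3*sqrt(2)*r^2 + 2*r^2 - 12*r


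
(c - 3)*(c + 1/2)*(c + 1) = c^3 - 3*c^2/2 - 4*c - 3/2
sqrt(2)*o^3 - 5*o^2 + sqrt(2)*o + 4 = (o - 2*sqrt(2))*(o - sqrt(2))*(sqrt(2)*o + 1)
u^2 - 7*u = u*(u - 7)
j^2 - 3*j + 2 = (j - 2)*(j - 1)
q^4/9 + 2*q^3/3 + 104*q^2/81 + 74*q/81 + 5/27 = (q/3 + 1/3)*(q/3 + 1)*(q + 1/3)*(q + 5/3)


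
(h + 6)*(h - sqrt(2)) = h^2 - sqrt(2)*h + 6*h - 6*sqrt(2)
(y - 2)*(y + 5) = y^2 + 3*y - 10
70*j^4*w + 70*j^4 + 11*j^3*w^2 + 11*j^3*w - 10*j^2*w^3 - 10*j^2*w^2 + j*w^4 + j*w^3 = (-7*j + w)*(-5*j + w)*(2*j + w)*(j*w + j)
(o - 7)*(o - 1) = o^2 - 8*o + 7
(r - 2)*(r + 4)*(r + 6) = r^3 + 8*r^2 + 4*r - 48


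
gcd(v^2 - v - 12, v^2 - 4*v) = v - 4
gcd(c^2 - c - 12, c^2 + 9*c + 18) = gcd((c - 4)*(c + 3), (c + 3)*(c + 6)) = c + 3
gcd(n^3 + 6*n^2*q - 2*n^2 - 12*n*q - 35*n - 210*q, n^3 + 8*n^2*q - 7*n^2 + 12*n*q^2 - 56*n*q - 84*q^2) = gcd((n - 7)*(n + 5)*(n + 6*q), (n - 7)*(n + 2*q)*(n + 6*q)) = n^2 + 6*n*q - 7*n - 42*q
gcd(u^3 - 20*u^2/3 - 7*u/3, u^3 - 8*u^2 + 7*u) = u^2 - 7*u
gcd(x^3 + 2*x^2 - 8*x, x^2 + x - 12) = x + 4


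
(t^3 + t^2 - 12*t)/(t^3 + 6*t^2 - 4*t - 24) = t*(t^2 + t - 12)/(t^3 + 6*t^2 - 4*t - 24)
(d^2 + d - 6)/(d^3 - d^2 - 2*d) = (d + 3)/(d*(d + 1))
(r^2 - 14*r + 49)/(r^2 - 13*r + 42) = (r - 7)/(r - 6)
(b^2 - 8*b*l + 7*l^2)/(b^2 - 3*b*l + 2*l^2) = (b - 7*l)/(b - 2*l)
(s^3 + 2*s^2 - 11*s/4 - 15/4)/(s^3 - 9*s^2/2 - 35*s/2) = (2*s^2 - s - 3)/(2*s*(s - 7))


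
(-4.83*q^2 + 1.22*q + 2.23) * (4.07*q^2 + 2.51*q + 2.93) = -19.6581*q^4 - 7.1579*q^3 - 2.0136*q^2 + 9.1719*q + 6.5339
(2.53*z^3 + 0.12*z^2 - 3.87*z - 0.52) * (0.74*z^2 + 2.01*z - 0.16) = 1.8722*z^5 + 5.1741*z^4 - 3.0274*z^3 - 8.1827*z^2 - 0.426*z + 0.0832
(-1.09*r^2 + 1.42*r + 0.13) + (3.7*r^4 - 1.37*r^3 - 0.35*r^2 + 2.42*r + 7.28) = 3.7*r^4 - 1.37*r^3 - 1.44*r^2 + 3.84*r + 7.41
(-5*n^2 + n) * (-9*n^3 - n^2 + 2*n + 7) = 45*n^5 - 4*n^4 - 11*n^3 - 33*n^2 + 7*n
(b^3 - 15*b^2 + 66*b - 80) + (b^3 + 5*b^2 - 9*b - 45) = 2*b^3 - 10*b^2 + 57*b - 125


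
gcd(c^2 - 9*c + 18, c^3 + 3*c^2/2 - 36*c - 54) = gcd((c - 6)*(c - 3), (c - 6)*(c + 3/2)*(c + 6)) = c - 6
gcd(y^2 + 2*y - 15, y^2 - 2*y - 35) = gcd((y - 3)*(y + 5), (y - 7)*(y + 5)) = y + 5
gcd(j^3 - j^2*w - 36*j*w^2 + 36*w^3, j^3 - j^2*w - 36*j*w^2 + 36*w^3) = j^3 - j^2*w - 36*j*w^2 + 36*w^3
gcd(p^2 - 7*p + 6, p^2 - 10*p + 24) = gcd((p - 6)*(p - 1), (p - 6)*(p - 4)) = p - 6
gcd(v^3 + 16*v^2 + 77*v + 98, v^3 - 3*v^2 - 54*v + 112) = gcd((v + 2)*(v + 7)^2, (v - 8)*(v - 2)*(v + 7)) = v + 7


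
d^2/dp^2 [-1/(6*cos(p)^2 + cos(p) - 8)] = (144*sin(p)^4 - 265*sin(p)^2 - 29*cos(p)/2 + 9*cos(3*p)/2 + 23)/(-6*sin(p)^2 + cos(p) - 2)^3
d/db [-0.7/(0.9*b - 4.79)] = 0.63/(0.9*b - 4.79)^2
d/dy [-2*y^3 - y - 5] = -6*y^2 - 1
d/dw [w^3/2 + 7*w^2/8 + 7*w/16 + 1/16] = 3*w^2/2 + 7*w/4 + 7/16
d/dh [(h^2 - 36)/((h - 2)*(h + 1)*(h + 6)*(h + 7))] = 2*(-h^3 + 6*h^2 + 36*h - 34)/(h^6 + 12*h^5 + 18*h^4 - 136*h^3 - 87*h^2 + 252*h + 196)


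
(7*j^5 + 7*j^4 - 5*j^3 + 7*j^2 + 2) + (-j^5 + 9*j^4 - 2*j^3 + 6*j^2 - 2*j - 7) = 6*j^5 + 16*j^4 - 7*j^3 + 13*j^2 - 2*j - 5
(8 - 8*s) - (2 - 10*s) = 2*s + 6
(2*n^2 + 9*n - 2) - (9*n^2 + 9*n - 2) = -7*n^2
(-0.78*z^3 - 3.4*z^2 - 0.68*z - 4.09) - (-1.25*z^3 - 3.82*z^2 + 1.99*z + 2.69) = 0.47*z^3 + 0.42*z^2 - 2.67*z - 6.78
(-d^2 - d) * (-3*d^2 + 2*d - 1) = 3*d^4 + d^3 - d^2 + d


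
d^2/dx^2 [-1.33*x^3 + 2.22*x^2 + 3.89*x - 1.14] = 4.44 - 7.98*x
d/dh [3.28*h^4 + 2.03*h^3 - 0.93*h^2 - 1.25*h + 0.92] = 13.12*h^3 + 6.09*h^2 - 1.86*h - 1.25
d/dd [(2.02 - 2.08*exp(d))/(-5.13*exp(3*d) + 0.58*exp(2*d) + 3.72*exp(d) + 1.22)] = (-21.3408*exp(3*d) + 32.2942*exp(2*d) - 2.3432*exp(d) - 10.052)*exp(d)/(26.3169*exp(6*d) - 5.9508*exp(5*d) - 37.8308*exp(4*d) - 8.202*exp(3*d) + 15.2536*exp(2*d) + 9.0768*exp(d) + 1.4884)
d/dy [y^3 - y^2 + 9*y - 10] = 3*y^2 - 2*y + 9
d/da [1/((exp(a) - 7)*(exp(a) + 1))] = 2*(3 - exp(a))*exp(a)/(exp(4*a) - 12*exp(3*a) + 22*exp(2*a) + 84*exp(a) + 49)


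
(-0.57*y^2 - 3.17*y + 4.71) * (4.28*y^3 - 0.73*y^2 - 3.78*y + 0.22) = -2.4396*y^5 - 13.1515*y^4 + 24.6275*y^3 + 8.4189*y^2 - 18.5012*y + 1.0362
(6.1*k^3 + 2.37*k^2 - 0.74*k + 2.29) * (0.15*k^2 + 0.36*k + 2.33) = 0.915*k^5 + 2.5515*k^4 + 14.9552*k^3 + 5.5992*k^2 - 0.8998*k + 5.3357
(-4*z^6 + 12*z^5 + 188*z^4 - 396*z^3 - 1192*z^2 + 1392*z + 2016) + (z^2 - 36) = -4*z^6 + 12*z^5 + 188*z^4 - 396*z^3 - 1191*z^2 + 1392*z + 1980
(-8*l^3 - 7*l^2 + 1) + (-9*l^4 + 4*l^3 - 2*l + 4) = -9*l^4 - 4*l^3 - 7*l^2 - 2*l + 5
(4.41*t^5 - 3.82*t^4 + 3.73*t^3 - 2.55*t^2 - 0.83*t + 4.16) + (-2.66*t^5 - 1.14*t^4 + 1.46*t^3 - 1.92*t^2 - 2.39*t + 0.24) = 1.75*t^5 - 4.96*t^4 + 5.19*t^3 - 4.47*t^2 - 3.22*t + 4.4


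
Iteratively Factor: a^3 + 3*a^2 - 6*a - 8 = (a + 1)*(a^2 + 2*a - 8) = (a - 2)*(a + 1)*(a + 4)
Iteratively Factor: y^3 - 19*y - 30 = (y + 3)*(y^2 - 3*y - 10) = (y + 2)*(y + 3)*(y - 5)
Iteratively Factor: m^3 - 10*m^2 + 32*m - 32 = (m - 2)*(m^2 - 8*m + 16) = (m - 4)*(m - 2)*(m - 4)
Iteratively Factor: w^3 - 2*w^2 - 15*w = (w + 3)*(w^2 - 5*w) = (w - 5)*(w + 3)*(w)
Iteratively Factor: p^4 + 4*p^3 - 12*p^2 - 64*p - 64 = (p - 4)*(p^3 + 8*p^2 + 20*p + 16) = (p - 4)*(p + 2)*(p^2 + 6*p + 8) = (p - 4)*(p + 2)*(p + 4)*(p + 2)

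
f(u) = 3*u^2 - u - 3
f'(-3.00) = -19.00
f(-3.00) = 27.00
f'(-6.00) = -37.00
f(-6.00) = 111.00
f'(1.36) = 7.16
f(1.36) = 1.19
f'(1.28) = 6.68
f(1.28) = 0.64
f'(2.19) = 12.14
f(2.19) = 9.20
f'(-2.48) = -15.88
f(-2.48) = 17.93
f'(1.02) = 5.12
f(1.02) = -0.90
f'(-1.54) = -10.24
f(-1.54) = 5.65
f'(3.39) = 19.34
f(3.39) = 28.09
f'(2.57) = 14.42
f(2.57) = 14.24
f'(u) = 6*u - 1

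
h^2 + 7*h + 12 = (h + 3)*(h + 4)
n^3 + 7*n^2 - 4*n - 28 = (n - 2)*(n + 2)*(n + 7)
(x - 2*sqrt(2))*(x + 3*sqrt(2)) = x^2 + sqrt(2)*x - 12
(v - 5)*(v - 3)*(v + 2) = v^3 - 6*v^2 - v + 30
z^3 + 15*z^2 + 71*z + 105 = (z + 3)*(z + 5)*(z + 7)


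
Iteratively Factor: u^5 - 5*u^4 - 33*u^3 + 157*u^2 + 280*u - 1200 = (u + 4)*(u^4 - 9*u^3 + 3*u^2 + 145*u - 300) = (u - 5)*(u + 4)*(u^3 - 4*u^2 - 17*u + 60) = (u - 5)^2*(u + 4)*(u^2 + u - 12) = (u - 5)^2*(u - 3)*(u + 4)*(u + 4)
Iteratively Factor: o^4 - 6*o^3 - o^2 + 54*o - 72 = (o - 4)*(o^3 - 2*o^2 - 9*o + 18) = (o - 4)*(o + 3)*(o^2 - 5*o + 6) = (o - 4)*(o - 2)*(o + 3)*(o - 3)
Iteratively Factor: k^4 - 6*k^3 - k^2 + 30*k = (k)*(k^3 - 6*k^2 - k + 30) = k*(k - 3)*(k^2 - 3*k - 10) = k*(k - 3)*(k + 2)*(k - 5)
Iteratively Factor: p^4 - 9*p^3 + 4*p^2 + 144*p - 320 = (p - 5)*(p^3 - 4*p^2 - 16*p + 64) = (p - 5)*(p - 4)*(p^2 - 16) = (p - 5)*(p - 4)*(p + 4)*(p - 4)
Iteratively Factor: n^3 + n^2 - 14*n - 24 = (n - 4)*(n^2 + 5*n + 6) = (n - 4)*(n + 3)*(n + 2)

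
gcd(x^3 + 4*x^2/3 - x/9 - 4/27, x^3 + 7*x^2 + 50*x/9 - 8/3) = x^2 + x - 4/9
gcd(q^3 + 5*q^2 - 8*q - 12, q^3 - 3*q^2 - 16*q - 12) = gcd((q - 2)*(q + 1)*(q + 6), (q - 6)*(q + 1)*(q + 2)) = q + 1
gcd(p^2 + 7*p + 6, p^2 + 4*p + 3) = p + 1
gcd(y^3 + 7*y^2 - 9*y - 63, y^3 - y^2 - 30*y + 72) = y - 3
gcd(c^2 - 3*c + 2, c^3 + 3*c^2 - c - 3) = c - 1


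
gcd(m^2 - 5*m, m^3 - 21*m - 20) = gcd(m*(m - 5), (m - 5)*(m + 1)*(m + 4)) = m - 5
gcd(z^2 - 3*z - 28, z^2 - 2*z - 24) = z + 4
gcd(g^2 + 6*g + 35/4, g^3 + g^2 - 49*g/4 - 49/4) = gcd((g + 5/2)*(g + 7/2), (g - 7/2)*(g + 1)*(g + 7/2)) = g + 7/2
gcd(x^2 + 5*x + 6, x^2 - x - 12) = x + 3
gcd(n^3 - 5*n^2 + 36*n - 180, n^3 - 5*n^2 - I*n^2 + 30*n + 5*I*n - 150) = n^2 + n*(-5 - 6*I) + 30*I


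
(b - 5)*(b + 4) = b^2 - b - 20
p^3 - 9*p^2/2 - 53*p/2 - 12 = (p - 8)*(p + 1/2)*(p + 3)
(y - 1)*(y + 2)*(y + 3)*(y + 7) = y^4 + 11*y^3 + 29*y^2 + y - 42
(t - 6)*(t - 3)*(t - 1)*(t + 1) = t^4 - 9*t^3 + 17*t^2 + 9*t - 18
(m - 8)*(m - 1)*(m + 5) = m^3 - 4*m^2 - 37*m + 40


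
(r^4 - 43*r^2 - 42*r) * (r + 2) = r^5 + 2*r^4 - 43*r^3 - 128*r^2 - 84*r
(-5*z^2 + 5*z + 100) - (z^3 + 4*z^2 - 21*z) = -z^3 - 9*z^2 + 26*z + 100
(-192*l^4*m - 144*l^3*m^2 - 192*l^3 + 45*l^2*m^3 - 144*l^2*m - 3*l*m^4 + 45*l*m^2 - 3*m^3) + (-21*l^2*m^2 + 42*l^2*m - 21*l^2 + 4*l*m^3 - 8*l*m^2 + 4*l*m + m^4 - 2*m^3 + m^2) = -192*l^4*m - 144*l^3*m^2 - 192*l^3 + 45*l^2*m^3 - 21*l^2*m^2 - 102*l^2*m - 21*l^2 - 3*l*m^4 + 4*l*m^3 + 37*l*m^2 + 4*l*m + m^4 - 5*m^3 + m^2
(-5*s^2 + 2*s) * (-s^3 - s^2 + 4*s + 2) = 5*s^5 + 3*s^4 - 22*s^3 - 2*s^2 + 4*s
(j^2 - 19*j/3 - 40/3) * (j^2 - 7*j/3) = j^4 - 26*j^3/3 + 13*j^2/9 + 280*j/9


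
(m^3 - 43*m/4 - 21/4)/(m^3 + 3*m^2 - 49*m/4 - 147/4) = (2*m + 1)/(2*m + 7)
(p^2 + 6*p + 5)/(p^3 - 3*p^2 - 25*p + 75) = (p + 1)/(p^2 - 8*p + 15)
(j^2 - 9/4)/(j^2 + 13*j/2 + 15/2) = (j - 3/2)/(j + 5)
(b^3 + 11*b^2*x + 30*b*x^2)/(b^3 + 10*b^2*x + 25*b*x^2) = (b + 6*x)/(b + 5*x)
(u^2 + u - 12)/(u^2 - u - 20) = (u - 3)/(u - 5)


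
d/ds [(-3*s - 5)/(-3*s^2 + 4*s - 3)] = (-9*s^2 - 30*s + 29)/(9*s^4 - 24*s^3 + 34*s^2 - 24*s + 9)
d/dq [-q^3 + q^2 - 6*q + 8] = -3*q^2 + 2*q - 6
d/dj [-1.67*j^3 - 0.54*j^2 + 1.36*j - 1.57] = -5.01*j^2 - 1.08*j + 1.36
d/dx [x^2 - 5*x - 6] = 2*x - 5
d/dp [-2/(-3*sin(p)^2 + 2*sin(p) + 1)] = 4*(1 - 3*sin(p))*cos(p)/(-3*sin(p)^2 + 2*sin(p) + 1)^2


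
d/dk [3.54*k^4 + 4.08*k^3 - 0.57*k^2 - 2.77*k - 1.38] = 14.16*k^3 + 12.24*k^2 - 1.14*k - 2.77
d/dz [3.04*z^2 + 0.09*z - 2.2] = 6.08*z + 0.09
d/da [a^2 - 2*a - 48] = 2*a - 2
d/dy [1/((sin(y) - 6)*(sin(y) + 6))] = -sin(2*y)/((sin(y) - 6)^2*(sin(y) + 6)^2)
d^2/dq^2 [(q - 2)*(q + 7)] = 2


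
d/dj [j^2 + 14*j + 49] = 2*j + 14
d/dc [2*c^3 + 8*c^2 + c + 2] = 6*c^2 + 16*c + 1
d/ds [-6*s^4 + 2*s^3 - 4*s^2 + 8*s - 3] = -24*s^3 + 6*s^2 - 8*s + 8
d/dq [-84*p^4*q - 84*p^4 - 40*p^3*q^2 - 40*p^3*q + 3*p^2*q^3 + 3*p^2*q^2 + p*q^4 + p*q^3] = p*(-84*p^3 - 80*p^2*q - 40*p^2 + 9*p*q^2 + 6*p*q + 4*q^3 + 3*q^2)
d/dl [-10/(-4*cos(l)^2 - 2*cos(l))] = 5*(sin(l)/cos(l)^2 + 4*tan(l))/(2*cos(l) + 1)^2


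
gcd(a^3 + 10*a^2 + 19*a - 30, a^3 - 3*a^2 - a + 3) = a - 1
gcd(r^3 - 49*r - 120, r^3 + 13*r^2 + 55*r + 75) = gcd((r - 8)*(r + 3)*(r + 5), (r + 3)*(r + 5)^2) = r^2 + 8*r + 15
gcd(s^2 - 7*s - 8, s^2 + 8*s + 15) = 1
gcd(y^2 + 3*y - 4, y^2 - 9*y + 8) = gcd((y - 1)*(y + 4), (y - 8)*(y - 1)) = y - 1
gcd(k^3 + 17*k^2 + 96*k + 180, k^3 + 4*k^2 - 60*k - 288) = k^2 + 12*k + 36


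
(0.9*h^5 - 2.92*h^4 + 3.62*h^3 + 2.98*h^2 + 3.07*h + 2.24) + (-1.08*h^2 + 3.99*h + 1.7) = 0.9*h^5 - 2.92*h^4 + 3.62*h^3 + 1.9*h^2 + 7.06*h + 3.94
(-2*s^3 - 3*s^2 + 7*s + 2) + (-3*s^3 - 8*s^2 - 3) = -5*s^3 - 11*s^2 + 7*s - 1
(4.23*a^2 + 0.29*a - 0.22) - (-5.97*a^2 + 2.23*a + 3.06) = 10.2*a^2 - 1.94*a - 3.28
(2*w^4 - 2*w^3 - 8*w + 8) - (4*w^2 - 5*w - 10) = 2*w^4 - 2*w^3 - 4*w^2 - 3*w + 18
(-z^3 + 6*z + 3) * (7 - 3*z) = 3*z^4 - 7*z^3 - 18*z^2 + 33*z + 21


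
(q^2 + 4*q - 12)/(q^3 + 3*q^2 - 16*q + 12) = 1/(q - 1)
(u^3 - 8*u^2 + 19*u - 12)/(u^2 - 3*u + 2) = (u^2 - 7*u + 12)/(u - 2)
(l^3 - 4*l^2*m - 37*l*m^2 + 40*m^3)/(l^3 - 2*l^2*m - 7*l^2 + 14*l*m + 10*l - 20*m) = (l^3 - 4*l^2*m - 37*l*m^2 + 40*m^3)/(l^3 - 2*l^2*m - 7*l^2 + 14*l*m + 10*l - 20*m)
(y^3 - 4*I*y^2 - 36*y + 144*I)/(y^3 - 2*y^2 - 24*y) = (y^2 + 2*y*(3 - 2*I) - 24*I)/(y*(y + 4))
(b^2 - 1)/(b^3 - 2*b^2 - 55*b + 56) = (b + 1)/(b^2 - b - 56)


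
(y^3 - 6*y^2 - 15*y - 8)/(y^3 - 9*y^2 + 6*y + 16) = (y + 1)/(y - 2)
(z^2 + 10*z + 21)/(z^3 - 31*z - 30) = (z^2 + 10*z + 21)/(z^3 - 31*z - 30)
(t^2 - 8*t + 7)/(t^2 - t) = (t - 7)/t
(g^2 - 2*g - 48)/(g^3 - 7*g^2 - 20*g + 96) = (g + 6)/(g^2 + g - 12)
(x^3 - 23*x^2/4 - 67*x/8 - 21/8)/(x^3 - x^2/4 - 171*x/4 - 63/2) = (x + 1/2)/(x + 6)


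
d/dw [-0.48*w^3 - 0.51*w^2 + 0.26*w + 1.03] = -1.44*w^2 - 1.02*w + 0.26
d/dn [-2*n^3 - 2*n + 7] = -6*n^2 - 2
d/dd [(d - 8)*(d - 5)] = 2*d - 13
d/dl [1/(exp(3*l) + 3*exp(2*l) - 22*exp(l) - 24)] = (-3*exp(2*l) - 6*exp(l) + 22)*exp(l)/(exp(3*l) + 3*exp(2*l) - 22*exp(l) - 24)^2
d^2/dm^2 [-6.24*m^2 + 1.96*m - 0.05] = -12.4800000000000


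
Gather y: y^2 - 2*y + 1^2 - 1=y^2 - 2*y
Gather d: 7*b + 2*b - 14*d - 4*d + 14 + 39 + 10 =9*b - 18*d + 63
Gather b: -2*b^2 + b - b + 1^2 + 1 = 2 - 2*b^2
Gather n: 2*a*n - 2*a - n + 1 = -2*a + n*(2*a - 1) + 1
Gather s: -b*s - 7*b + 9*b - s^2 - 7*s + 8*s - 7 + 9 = 2*b - s^2 + s*(1 - b) + 2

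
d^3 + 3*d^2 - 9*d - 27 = (d - 3)*(d + 3)^2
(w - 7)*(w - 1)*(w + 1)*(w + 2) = w^4 - 5*w^3 - 15*w^2 + 5*w + 14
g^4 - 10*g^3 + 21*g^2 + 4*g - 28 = (g - 7)*(g - 2)^2*(g + 1)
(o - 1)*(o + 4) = o^2 + 3*o - 4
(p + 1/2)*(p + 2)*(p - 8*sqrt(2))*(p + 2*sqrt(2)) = p^4 - 6*sqrt(2)*p^3 + 5*p^3/2 - 31*p^2 - 15*sqrt(2)*p^2 - 80*p - 6*sqrt(2)*p - 32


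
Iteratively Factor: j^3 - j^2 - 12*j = (j + 3)*(j^2 - 4*j) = (j - 4)*(j + 3)*(j)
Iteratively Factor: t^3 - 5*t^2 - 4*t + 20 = (t + 2)*(t^2 - 7*t + 10) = (t - 2)*(t + 2)*(t - 5)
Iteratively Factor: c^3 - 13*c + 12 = (c - 1)*(c^2 + c - 12) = (c - 1)*(c + 4)*(c - 3)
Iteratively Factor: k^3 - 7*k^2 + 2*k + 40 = (k - 4)*(k^2 - 3*k - 10) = (k - 4)*(k + 2)*(k - 5)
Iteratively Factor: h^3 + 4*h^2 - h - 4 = (h - 1)*(h^2 + 5*h + 4) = (h - 1)*(h + 1)*(h + 4)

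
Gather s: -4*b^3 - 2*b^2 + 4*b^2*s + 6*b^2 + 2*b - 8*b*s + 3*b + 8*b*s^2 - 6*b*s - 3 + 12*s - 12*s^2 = -4*b^3 + 4*b^2 + 5*b + s^2*(8*b - 12) + s*(4*b^2 - 14*b + 12) - 3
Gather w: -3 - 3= -6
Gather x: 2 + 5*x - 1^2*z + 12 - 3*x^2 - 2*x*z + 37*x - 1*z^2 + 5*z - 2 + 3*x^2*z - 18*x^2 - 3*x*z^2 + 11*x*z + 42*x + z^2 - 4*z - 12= x^2*(3*z - 21) + x*(-3*z^2 + 9*z + 84)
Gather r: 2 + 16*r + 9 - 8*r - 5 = 8*r + 6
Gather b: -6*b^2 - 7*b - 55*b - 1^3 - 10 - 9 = -6*b^2 - 62*b - 20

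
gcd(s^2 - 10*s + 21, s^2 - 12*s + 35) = s - 7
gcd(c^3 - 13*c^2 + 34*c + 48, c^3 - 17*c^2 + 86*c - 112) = c - 8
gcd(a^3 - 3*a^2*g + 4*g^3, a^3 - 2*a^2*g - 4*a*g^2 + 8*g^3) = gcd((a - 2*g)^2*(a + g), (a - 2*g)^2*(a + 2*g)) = a^2 - 4*a*g + 4*g^2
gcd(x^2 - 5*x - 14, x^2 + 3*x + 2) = x + 2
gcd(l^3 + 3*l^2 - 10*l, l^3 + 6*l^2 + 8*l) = l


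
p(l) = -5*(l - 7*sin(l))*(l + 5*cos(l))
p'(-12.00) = -323.48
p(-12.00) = -612.97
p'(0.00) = 150.00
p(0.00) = 0.00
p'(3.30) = 25.39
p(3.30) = 36.06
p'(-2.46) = 163.64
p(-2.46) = 61.85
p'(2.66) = 59.97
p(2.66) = -5.16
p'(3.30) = 25.39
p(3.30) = 36.06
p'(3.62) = -83.44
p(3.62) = 28.01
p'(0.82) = 22.80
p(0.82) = 90.93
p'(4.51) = -377.40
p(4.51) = -199.21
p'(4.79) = -364.02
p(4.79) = -304.68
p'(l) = -5*(1 - 5*sin(l))*(l - 7*sin(l)) - 5*(1 - 7*cos(l))*(l + 5*cos(l))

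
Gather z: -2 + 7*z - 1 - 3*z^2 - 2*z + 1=-3*z^2 + 5*z - 2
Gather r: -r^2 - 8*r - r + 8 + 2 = -r^2 - 9*r + 10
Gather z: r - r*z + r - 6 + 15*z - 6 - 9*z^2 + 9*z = 2*r - 9*z^2 + z*(24 - r) - 12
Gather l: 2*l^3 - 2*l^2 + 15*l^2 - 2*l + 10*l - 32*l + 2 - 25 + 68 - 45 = 2*l^3 + 13*l^2 - 24*l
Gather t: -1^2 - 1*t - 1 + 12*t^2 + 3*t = 12*t^2 + 2*t - 2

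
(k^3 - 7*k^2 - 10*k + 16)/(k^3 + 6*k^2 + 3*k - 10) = (k - 8)/(k + 5)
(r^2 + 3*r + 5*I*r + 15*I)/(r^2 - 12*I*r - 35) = (r^2 + r*(3 + 5*I) + 15*I)/(r^2 - 12*I*r - 35)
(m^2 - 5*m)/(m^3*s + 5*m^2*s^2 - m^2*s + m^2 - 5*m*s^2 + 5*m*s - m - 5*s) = m*(m - 5)/(m^3*s + 5*m^2*s^2 - m^2*s + m^2 - 5*m*s^2 + 5*m*s - m - 5*s)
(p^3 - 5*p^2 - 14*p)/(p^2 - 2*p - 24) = p*(-p^2 + 5*p + 14)/(-p^2 + 2*p + 24)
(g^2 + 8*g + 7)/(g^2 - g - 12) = (g^2 + 8*g + 7)/(g^2 - g - 12)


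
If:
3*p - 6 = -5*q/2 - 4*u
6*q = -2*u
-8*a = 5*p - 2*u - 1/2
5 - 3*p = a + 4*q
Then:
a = -1277/1034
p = 2125/1034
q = 9/517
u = -27/517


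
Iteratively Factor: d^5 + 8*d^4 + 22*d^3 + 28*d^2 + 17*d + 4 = (d + 1)*(d^4 + 7*d^3 + 15*d^2 + 13*d + 4) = (d + 1)^2*(d^3 + 6*d^2 + 9*d + 4) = (d + 1)^2*(d + 4)*(d^2 + 2*d + 1) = (d + 1)^3*(d + 4)*(d + 1)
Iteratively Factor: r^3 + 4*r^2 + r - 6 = (r + 2)*(r^2 + 2*r - 3) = (r + 2)*(r + 3)*(r - 1)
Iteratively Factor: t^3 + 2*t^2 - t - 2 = (t + 1)*(t^2 + t - 2) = (t + 1)*(t + 2)*(t - 1)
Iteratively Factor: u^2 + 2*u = (u + 2)*(u)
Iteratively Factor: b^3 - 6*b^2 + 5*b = (b - 1)*(b^2 - 5*b) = (b - 5)*(b - 1)*(b)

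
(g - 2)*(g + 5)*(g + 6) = g^3 + 9*g^2 + 8*g - 60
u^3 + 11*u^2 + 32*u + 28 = (u + 2)^2*(u + 7)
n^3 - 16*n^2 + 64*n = n*(n - 8)^2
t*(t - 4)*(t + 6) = t^3 + 2*t^2 - 24*t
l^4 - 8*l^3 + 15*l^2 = l^2*(l - 5)*(l - 3)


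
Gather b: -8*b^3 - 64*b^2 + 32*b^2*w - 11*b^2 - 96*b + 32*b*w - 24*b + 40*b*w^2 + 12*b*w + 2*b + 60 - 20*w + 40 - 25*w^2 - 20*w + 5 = -8*b^3 + b^2*(32*w - 75) + b*(40*w^2 + 44*w - 118) - 25*w^2 - 40*w + 105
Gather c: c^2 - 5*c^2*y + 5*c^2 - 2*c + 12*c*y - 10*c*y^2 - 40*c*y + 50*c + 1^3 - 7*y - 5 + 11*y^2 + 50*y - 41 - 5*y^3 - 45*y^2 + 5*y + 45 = c^2*(6 - 5*y) + c*(-10*y^2 - 28*y + 48) - 5*y^3 - 34*y^2 + 48*y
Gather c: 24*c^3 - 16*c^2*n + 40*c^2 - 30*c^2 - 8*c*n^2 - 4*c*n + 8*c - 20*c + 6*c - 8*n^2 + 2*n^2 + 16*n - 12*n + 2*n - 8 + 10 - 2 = 24*c^3 + c^2*(10 - 16*n) + c*(-8*n^2 - 4*n - 6) - 6*n^2 + 6*n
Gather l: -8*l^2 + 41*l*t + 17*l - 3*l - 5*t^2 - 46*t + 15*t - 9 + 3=-8*l^2 + l*(41*t + 14) - 5*t^2 - 31*t - 6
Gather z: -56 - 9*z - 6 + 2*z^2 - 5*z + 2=2*z^2 - 14*z - 60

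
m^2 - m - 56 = (m - 8)*(m + 7)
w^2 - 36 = (w - 6)*(w + 6)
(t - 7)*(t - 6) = t^2 - 13*t + 42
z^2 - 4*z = z*(z - 4)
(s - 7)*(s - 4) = s^2 - 11*s + 28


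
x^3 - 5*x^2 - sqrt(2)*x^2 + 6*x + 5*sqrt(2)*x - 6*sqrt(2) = (x - 3)*(x - 2)*(x - sqrt(2))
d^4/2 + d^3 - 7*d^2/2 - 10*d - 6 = (d/2 + 1/2)*(d - 3)*(d + 2)^2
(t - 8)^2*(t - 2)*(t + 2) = t^4 - 16*t^3 + 60*t^2 + 64*t - 256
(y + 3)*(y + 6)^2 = y^3 + 15*y^2 + 72*y + 108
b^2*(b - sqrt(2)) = b^3 - sqrt(2)*b^2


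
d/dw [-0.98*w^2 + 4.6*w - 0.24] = 4.6 - 1.96*w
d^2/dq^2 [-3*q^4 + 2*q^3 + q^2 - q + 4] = -36*q^2 + 12*q + 2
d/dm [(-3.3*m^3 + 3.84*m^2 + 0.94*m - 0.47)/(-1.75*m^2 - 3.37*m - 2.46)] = (5.775*m^4 + 22.242*m^3 + 13.0582*m^2 - 20.5378*m - 3.8963)/(3.0625*m^4 + 11.795*m^3 + 19.9669*m^2 + 16.5804*m + 6.0516)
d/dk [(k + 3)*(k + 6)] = 2*k + 9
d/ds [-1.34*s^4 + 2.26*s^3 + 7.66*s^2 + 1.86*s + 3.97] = -5.36*s^3 + 6.78*s^2 + 15.32*s + 1.86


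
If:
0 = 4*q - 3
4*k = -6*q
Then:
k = -9/8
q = 3/4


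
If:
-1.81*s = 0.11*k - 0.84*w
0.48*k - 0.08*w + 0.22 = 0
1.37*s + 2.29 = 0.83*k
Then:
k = -1.39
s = -2.51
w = -5.60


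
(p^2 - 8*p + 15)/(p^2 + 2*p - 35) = (p - 3)/(p + 7)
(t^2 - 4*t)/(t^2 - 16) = t/(t + 4)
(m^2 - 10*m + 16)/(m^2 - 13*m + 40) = (m - 2)/(m - 5)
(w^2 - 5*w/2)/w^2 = (w - 5/2)/w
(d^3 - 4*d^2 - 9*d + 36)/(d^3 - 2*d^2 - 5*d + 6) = (d^2 - d - 12)/(d^2 + d - 2)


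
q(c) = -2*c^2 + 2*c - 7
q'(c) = 2 - 4*c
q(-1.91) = -18.12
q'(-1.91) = 9.64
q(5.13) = -49.37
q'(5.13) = -18.52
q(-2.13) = -20.33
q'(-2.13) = 10.52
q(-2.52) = -24.74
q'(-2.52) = 12.08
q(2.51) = -14.58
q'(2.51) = -8.04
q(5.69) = -60.37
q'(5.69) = -20.76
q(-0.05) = -7.10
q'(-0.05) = 2.20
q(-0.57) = -8.79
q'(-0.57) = 4.28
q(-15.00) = -487.00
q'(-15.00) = 62.00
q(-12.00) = -319.00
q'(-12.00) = 50.00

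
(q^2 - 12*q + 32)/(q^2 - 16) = (q - 8)/(q + 4)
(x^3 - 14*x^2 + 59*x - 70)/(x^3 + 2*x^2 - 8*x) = (x^2 - 12*x + 35)/(x*(x + 4))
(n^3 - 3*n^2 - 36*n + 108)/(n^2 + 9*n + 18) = (n^2 - 9*n + 18)/(n + 3)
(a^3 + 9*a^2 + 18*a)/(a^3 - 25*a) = (a^2 + 9*a + 18)/(a^2 - 25)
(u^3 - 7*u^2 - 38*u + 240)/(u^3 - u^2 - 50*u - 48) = (u - 5)/(u + 1)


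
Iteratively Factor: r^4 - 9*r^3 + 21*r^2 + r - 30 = (r - 2)*(r^3 - 7*r^2 + 7*r + 15) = (r - 2)*(r + 1)*(r^2 - 8*r + 15) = (r - 3)*(r - 2)*(r + 1)*(r - 5)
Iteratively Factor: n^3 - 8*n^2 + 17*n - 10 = (n - 1)*(n^2 - 7*n + 10) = (n - 2)*(n - 1)*(n - 5)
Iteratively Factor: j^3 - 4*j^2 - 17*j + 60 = (j - 5)*(j^2 + j - 12) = (j - 5)*(j + 4)*(j - 3)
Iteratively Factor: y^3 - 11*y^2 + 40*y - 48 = (y - 3)*(y^2 - 8*y + 16) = (y - 4)*(y - 3)*(y - 4)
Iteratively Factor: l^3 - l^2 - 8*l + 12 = (l - 2)*(l^2 + l - 6) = (l - 2)^2*(l + 3)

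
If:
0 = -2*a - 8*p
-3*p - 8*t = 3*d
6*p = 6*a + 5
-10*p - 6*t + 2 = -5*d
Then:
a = -2/3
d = -17/174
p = 1/6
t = -3/116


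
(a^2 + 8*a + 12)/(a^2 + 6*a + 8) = (a + 6)/(a + 4)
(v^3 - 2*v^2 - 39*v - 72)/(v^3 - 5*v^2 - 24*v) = (v + 3)/v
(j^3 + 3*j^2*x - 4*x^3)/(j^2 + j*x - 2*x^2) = j + 2*x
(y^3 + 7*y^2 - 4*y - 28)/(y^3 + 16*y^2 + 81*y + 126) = (y^2 - 4)/(y^2 + 9*y + 18)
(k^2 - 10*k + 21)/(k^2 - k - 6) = (k - 7)/(k + 2)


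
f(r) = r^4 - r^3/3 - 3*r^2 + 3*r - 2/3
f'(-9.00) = -2940.00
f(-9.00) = 6533.33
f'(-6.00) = -861.00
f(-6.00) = 1241.33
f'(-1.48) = -3.28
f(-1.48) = -5.80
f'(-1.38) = -1.14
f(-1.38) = -6.02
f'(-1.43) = -2.16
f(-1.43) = -5.94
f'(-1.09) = 3.17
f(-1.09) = -5.66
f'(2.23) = 29.01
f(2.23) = 12.14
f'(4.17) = 250.64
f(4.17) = 237.88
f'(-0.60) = 5.38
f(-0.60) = -3.35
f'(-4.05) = -254.82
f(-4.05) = 229.16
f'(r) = 4*r^3 - r^2 - 6*r + 3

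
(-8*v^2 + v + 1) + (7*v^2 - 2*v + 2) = -v^2 - v + 3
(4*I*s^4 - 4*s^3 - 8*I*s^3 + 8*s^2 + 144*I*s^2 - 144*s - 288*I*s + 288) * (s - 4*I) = 4*I*s^5 + 12*s^4 - 8*I*s^4 - 24*s^3 + 160*I*s^3 + 432*s^2 - 320*I*s^2 - 864*s + 576*I*s - 1152*I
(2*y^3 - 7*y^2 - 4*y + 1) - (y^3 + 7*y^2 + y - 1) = y^3 - 14*y^2 - 5*y + 2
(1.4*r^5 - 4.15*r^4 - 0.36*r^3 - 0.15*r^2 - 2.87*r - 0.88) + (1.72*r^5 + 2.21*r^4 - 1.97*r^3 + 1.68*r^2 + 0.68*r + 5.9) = 3.12*r^5 - 1.94*r^4 - 2.33*r^3 + 1.53*r^2 - 2.19*r + 5.02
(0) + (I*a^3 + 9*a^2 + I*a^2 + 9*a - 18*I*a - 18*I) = I*a^3 + 9*a^2 + I*a^2 + 9*a - 18*I*a - 18*I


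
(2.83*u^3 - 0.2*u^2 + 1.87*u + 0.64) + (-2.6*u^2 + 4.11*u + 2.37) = 2.83*u^3 - 2.8*u^2 + 5.98*u + 3.01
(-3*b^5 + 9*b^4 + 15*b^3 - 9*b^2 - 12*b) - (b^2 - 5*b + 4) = -3*b^5 + 9*b^4 + 15*b^3 - 10*b^2 - 7*b - 4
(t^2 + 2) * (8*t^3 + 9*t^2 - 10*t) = 8*t^5 + 9*t^4 + 6*t^3 + 18*t^2 - 20*t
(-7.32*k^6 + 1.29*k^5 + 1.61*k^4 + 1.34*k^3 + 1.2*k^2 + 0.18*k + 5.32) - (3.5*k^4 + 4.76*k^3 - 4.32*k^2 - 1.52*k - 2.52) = -7.32*k^6 + 1.29*k^5 - 1.89*k^4 - 3.42*k^3 + 5.52*k^2 + 1.7*k + 7.84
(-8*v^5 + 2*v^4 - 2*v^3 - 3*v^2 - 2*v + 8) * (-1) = 8*v^5 - 2*v^4 + 2*v^3 + 3*v^2 + 2*v - 8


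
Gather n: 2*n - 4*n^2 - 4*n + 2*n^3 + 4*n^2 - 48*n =2*n^3 - 50*n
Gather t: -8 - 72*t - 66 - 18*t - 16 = -90*t - 90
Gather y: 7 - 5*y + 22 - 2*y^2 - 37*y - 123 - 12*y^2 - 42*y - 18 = -14*y^2 - 84*y - 112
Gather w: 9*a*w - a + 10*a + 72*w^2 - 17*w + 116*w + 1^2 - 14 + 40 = 9*a + 72*w^2 + w*(9*a + 99) + 27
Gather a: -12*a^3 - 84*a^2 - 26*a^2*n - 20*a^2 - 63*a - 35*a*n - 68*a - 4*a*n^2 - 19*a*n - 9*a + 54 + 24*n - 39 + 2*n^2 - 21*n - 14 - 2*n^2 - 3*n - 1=-12*a^3 + a^2*(-26*n - 104) + a*(-4*n^2 - 54*n - 140)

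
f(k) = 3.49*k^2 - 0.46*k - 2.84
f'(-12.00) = -84.22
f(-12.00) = 505.24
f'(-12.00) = -84.22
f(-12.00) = 505.24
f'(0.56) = 3.45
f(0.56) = -2.00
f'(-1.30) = -9.53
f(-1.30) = 3.66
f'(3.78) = 25.92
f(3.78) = 45.29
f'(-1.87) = -13.51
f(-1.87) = 10.22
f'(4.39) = 30.18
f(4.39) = 62.40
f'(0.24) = 1.22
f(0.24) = -2.75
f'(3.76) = 25.78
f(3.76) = 44.77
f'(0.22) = 1.08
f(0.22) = -2.77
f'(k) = 6.98*k - 0.46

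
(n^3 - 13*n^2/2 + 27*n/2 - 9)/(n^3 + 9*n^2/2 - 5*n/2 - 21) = (2*n^2 - 9*n + 9)/(2*n^2 + 13*n + 21)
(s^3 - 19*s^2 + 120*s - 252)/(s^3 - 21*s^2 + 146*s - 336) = (s - 6)/(s - 8)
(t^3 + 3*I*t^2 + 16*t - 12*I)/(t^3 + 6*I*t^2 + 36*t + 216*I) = (t^2 - 3*I*t - 2)/(t^2 + 36)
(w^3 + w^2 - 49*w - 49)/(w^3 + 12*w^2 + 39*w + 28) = (w - 7)/(w + 4)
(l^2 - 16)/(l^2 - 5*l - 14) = (16 - l^2)/(-l^2 + 5*l + 14)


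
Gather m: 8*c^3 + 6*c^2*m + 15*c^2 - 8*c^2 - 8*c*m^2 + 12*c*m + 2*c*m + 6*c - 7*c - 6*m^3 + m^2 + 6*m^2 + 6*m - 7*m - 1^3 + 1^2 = 8*c^3 + 7*c^2 - c - 6*m^3 + m^2*(7 - 8*c) + m*(6*c^2 + 14*c - 1)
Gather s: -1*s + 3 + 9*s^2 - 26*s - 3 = 9*s^2 - 27*s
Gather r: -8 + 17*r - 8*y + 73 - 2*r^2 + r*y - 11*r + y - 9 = -2*r^2 + r*(y + 6) - 7*y + 56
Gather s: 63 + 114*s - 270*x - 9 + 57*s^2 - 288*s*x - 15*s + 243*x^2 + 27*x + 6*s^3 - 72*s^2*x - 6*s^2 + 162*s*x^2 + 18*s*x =6*s^3 + s^2*(51 - 72*x) + s*(162*x^2 - 270*x + 99) + 243*x^2 - 243*x + 54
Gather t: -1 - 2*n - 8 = -2*n - 9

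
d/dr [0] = 0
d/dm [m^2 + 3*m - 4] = 2*m + 3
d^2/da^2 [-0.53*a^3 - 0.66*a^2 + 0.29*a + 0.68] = -3.18*a - 1.32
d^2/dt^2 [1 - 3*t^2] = -6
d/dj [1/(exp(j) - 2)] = -exp(j)/(exp(j) - 2)^2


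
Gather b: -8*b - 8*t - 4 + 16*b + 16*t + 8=8*b + 8*t + 4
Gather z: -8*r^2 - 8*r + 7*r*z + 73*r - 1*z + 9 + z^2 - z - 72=-8*r^2 + 65*r + z^2 + z*(7*r - 2) - 63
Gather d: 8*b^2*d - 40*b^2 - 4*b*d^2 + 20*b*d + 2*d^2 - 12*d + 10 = -40*b^2 + d^2*(2 - 4*b) + d*(8*b^2 + 20*b - 12) + 10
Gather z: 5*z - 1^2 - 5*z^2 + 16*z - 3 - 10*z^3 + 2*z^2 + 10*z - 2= -10*z^3 - 3*z^2 + 31*z - 6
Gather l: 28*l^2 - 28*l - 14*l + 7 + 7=28*l^2 - 42*l + 14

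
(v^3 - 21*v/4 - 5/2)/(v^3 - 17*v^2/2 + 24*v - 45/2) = (v^2 + 5*v/2 + 1)/(v^2 - 6*v + 9)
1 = 1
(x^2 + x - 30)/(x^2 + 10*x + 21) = (x^2 + x - 30)/(x^2 + 10*x + 21)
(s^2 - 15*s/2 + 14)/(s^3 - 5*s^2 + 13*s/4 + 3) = 2*(2*s - 7)/(4*s^2 - 4*s - 3)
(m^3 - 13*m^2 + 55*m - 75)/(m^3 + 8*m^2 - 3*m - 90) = (m^2 - 10*m + 25)/(m^2 + 11*m + 30)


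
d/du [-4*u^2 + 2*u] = 2 - 8*u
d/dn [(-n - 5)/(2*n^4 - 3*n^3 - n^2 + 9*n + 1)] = (-2*n^4 + 3*n^3 + n^2 - 9*n + (n + 5)*(8*n^3 - 9*n^2 - 2*n + 9) - 1)/(2*n^4 - 3*n^3 - n^2 + 9*n + 1)^2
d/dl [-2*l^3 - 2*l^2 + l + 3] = -6*l^2 - 4*l + 1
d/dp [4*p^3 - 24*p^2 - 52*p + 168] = 12*p^2 - 48*p - 52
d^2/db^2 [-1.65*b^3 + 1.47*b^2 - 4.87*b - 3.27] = 2.94 - 9.9*b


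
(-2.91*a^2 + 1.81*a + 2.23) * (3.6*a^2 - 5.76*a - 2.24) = -10.476*a^4 + 23.2776*a^3 + 4.1208*a^2 - 16.8992*a - 4.9952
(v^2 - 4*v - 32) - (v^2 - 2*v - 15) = -2*v - 17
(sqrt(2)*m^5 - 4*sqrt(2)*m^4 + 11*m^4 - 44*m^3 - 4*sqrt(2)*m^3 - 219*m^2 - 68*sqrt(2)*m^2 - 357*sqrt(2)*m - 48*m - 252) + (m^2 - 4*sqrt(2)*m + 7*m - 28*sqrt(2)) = sqrt(2)*m^5 - 4*sqrt(2)*m^4 + 11*m^4 - 44*m^3 - 4*sqrt(2)*m^3 - 218*m^2 - 68*sqrt(2)*m^2 - 361*sqrt(2)*m - 41*m - 252 - 28*sqrt(2)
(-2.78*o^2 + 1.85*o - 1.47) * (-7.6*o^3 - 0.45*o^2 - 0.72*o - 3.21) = 21.128*o^5 - 12.809*o^4 + 12.3411*o^3 + 8.2533*o^2 - 4.8801*o + 4.7187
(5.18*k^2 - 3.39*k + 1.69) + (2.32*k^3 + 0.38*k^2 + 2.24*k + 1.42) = 2.32*k^3 + 5.56*k^2 - 1.15*k + 3.11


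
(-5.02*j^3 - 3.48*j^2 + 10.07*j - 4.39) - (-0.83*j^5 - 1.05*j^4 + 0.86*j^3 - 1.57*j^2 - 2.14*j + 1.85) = 0.83*j^5 + 1.05*j^4 - 5.88*j^3 - 1.91*j^2 + 12.21*j - 6.24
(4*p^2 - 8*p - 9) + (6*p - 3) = 4*p^2 - 2*p - 12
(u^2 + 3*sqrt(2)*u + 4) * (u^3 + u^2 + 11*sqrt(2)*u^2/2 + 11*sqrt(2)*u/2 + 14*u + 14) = u^5 + u^4 + 17*sqrt(2)*u^4/2 + 17*sqrt(2)*u^3/2 + 51*u^3 + 51*u^2 + 64*sqrt(2)*u^2 + 56*u + 64*sqrt(2)*u + 56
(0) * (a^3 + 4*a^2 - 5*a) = 0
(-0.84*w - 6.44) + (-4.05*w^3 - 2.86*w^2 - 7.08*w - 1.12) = -4.05*w^3 - 2.86*w^2 - 7.92*w - 7.56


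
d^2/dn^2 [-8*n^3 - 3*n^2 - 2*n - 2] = -48*n - 6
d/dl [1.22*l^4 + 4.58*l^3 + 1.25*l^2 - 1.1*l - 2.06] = 4.88*l^3 + 13.74*l^2 + 2.5*l - 1.1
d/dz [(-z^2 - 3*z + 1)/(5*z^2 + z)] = (14*z^2 - 10*z - 1)/(z^2*(25*z^2 + 10*z + 1))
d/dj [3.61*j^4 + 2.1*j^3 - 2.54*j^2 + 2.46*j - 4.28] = 14.44*j^3 + 6.3*j^2 - 5.08*j + 2.46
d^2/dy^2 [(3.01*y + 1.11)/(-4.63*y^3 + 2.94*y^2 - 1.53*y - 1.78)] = (-387.150414*y^5 - 39.7031760000001*y^4 + 232.363278*y^3 + 192.934218*y^2 - 9.66585599999998*y - 0.419634000000002)/(99.252847*y^9 - 189.073458*y^8 + 218.454975*y^7 - 35.899134*y^6 - 73.189071*y^5 + 101.166138*y^4 - 0.450122999999991*y^3 - 15.444882*y^2 + 14.542956*y + 5.639752)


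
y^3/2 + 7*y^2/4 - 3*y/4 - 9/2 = (y/2 + 1)*(y - 3/2)*(y + 3)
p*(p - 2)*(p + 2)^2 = p^4 + 2*p^3 - 4*p^2 - 8*p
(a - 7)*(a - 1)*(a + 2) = a^3 - 6*a^2 - 9*a + 14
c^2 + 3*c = c*(c + 3)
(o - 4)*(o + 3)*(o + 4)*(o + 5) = o^4 + 8*o^3 - o^2 - 128*o - 240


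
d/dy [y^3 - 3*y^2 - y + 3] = 3*y^2 - 6*y - 1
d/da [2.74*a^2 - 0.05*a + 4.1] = 5.48*a - 0.05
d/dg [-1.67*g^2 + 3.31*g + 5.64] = 3.31 - 3.34*g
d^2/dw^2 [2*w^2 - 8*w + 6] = 4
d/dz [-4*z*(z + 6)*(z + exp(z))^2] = 4*(z + exp(z))*(-2*z*(z + 6)*(exp(z) + 1) - z*(z + exp(z)) + (-z - 6)*(z + exp(z)))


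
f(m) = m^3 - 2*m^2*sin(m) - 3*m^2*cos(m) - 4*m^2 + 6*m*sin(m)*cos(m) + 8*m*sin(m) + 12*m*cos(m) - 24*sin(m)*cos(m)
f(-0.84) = 8.93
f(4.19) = 6.40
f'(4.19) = 34.04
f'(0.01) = -11.86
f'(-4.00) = 193.13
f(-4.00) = -89.94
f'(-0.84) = -2.58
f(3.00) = -16.22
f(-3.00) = -0.57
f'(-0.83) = -2.88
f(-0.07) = 0.87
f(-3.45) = -17.88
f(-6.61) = -598.45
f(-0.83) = 8.91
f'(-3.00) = 11.68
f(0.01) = -0.12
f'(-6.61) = -30.92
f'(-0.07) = -12.84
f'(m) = 3*m^2*sin(m) - 2*m^2*cos(m) + 3*m^2 - 6*m*sin(m)^2 - 16*m*sin(m) + 6*m*cos(m)^2 + 2*m*cos(m) - 8*m + 24*sin(m)^2 + 6*sin(m)*cos(m) + 8*sin(m) - 24*cos(m)^2 + 12*cos(m)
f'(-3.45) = 72.95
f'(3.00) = -5.43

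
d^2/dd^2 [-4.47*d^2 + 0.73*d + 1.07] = -8.94000000000000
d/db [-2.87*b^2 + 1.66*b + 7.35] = 1.66 - 5.74*b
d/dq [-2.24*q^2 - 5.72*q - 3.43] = -4.48*q - 5.72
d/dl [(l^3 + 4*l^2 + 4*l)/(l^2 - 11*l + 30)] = (l^4 - 22*l^3 + 42*l^2 + 240*l + 120)/(l^4 - 22*l^3 + 181*l^2 - 660*l + 900)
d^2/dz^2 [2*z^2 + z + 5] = 4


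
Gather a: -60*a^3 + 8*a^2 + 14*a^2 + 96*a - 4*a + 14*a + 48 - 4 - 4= -60*a^3 + 22*a^2 + 106*a + 40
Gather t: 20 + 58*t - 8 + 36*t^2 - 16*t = 36*t^2 + 42*t + 12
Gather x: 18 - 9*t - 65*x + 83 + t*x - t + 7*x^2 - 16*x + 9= -10*t + 7*x^2 + x*(t - 81) + 110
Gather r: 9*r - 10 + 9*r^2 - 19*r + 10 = 9*r^2 - 10*r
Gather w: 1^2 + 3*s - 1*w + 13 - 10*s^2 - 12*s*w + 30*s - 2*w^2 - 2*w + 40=-10*s^2 + 33*s - 2*w^2 + w*(-12*s - 3) + 54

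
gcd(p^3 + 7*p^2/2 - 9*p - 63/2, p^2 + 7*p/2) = p + 7/2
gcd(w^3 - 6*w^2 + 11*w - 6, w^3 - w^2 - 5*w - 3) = w - 3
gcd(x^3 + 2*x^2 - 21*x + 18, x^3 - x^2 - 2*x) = 1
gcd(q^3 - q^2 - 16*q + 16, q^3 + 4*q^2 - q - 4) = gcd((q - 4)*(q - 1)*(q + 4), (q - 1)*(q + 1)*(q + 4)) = q^2 + 3*q - 4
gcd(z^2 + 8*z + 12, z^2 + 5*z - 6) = z + 6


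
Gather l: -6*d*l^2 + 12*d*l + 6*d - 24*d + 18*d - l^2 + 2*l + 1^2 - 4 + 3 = l^2*(-6*d - 1) + l*(12*d + 2)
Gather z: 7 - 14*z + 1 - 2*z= 8 - 16*z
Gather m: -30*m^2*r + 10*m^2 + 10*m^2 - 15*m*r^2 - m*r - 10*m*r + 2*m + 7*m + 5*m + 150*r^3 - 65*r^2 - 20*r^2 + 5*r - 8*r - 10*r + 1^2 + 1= m^2*(20 - 30*r) + m*(-15*r^2 - 11*r + 14) + 150*r^3 - 85*r^2 - 13*r + 2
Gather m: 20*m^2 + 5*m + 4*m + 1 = 20*m^2 + 9*m + 1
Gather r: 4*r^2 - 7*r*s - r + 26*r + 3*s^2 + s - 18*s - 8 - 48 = 4*r^2 + r*(25 - 7*s) + 3*s^2 - 17*s - 56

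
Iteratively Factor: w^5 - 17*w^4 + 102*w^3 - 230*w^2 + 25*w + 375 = (w - 5)*(w^4 - 12*w^3 + 42*w^2 - 20*w - 75) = (w - 5)^2*(w^3 - 7*w^2 + 7*w + 15) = (w - 5)^2*(w + 1)*(w^2 - 8*w + 15) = (w - 5)^3*(w + 1)*(w - 3)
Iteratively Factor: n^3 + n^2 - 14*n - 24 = (n + 3)*(n^2 - 2*n - 8) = (n + 2)*(n + 3)*(n - 4)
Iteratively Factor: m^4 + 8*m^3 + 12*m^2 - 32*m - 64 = (m + 4)*(m^3 + 4*m^2 - 4*m - 16) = (m - 2)*(m + 4)*(m^2 + 6*m + 8) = (m - 2)*(m + 4)^2*(m + 2)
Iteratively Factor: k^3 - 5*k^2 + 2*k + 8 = (k + 1)*(k^2 - 6*k + 8) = (k - 4)*(k + 1)*(k - 2)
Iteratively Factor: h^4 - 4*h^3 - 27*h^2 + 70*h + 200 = (h - 5)*(h^3 + h^2 - 22*h - 40) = (h - 5)*(h + 2)*(h^2 - h - 20) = (h - 5)^2*(h + 2)*(h + 4)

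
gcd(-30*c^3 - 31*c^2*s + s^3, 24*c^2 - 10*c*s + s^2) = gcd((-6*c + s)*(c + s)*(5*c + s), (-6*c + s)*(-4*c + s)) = -6*c + s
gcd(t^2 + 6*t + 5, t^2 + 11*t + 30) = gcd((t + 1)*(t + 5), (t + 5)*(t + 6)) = t + 5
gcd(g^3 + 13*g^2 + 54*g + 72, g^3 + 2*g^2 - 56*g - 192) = g^2 + 10*g + 24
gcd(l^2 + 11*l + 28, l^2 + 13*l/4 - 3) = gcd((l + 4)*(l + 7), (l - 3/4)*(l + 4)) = l + 4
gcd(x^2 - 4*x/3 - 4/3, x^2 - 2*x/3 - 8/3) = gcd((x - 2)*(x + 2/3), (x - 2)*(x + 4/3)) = x - 2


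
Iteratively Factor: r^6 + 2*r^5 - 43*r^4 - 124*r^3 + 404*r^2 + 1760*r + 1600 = (r + 4)*(r^5 - 2*r^4 - 35*r^3 + 16*r^2 + 340*r + 400) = (r + 2)*(r + 4)*(r^4 - 4*r^3 - 27*r^2 + 70*r + 200) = (r - 5)*(r + 2)*(r + 4)*(r^3 + r^2 - 22*r - 40) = (r - 5)^2*(r + 2)*(r + 4)*(r^2 + 6*r + 8) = (r - 5)^2*(r + 2)^2*(r + 4)*(r + 4)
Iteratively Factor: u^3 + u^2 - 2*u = (u)*(u^2 + u - 2) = u*(u - 1)*(u + 2)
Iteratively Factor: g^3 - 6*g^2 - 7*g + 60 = (g + 3)*(g^2 - 9*g + 20) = (g - 5)*(g + 3)*(g - 4)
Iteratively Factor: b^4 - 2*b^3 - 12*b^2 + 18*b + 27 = (b - 3)*(b^3 + b^2 - 9*b - 9) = (b - 3)^2*(b^2 + 4*b + 3) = (b - 3)^2*(b + 3)*(b + 1)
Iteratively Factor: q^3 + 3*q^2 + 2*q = (q + 1)*(q^2 + 2*q) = (q + 1)*(q + 2)*(q)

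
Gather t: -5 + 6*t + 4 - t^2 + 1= -t^2 + 6*t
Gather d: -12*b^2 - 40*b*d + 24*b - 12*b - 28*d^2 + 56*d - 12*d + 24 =-12*b^2 + 12*b - 28*d^2 + d*(44 - 40*b) + 24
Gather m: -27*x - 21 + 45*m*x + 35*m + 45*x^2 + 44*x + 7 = m*(45*x + 35) + 45*x^2 + 17*x - 14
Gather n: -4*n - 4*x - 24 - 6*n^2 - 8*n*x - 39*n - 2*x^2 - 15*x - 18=-6*n^2 + n*(-8*x - 43) - 2*x^2 - 19*x - 42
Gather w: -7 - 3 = -10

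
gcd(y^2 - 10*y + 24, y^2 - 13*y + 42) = y - 6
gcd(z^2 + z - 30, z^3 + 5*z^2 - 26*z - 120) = z^2 + z - 30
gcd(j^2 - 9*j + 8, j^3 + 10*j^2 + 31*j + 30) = 1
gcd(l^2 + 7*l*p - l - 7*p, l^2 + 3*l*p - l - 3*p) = l - 1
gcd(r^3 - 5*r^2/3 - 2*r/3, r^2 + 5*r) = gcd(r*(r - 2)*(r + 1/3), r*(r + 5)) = r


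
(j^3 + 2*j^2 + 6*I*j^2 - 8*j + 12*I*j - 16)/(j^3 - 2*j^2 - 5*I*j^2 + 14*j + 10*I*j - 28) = (j^2 + j*(2 + 4*I) + 8*I)/(j^2 + j*(-2 - 7*I) + 14*I)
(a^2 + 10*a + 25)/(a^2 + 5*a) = (a + 5)/a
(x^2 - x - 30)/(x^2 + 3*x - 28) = (x^2 - x - 30)/(x^2 + 3*x - 28)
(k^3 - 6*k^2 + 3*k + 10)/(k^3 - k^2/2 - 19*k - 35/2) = 2*(k - 2)/(2*k + 7)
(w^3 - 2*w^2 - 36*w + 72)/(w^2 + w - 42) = (w^2 + 4*w - 12)/(w + 7)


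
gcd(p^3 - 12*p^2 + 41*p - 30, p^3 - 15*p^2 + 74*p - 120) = p^2 - 11*p + 30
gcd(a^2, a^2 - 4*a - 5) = 1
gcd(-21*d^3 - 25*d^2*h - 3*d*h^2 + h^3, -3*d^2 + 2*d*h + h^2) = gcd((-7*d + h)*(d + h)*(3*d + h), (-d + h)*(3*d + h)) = 3*d + h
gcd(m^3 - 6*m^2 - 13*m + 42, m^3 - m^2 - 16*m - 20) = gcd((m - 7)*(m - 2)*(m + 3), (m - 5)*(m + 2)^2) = 1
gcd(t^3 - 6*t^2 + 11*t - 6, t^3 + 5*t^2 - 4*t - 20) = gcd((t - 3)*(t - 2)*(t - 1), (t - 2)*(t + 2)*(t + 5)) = t - 2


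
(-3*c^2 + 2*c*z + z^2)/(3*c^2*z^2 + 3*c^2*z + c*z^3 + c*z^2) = (-c + z)/(c*z*(z + 1))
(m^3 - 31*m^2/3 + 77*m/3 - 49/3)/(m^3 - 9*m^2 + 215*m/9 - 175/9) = 3*(m^2 - 8*m + 7)/(3*m^2 - 20*m + 25)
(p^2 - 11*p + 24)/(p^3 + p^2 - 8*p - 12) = (p - 8)/(p^2 + 4*p + 4)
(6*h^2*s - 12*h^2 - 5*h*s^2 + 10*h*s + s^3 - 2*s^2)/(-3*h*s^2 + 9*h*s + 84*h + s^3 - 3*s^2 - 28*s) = (-2*h*s + 4*h + s^2 - 2*s)/(s^2 - 3*s - 28)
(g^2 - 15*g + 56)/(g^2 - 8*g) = (g - 7)/g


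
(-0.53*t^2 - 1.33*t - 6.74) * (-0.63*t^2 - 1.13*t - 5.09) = 0.3339*t^4 + 1.4368*t^3 + 8.4468*t^2 + 14.3859*t + 34.3066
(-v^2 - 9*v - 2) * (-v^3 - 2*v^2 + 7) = v^5 + 11*v^4 + 20*v^3 - 3*v^2 - 63*v - 14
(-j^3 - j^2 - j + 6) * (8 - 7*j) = 7*j^4 - j^3 - j^2 - 50*j + 48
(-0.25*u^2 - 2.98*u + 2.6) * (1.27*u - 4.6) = -0.3175*u^3 - 2.6346*u^2 + 17.01*u - 11.96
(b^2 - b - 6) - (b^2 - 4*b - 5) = 3*b - 1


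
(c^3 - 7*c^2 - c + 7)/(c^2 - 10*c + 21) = (c^2 - 1)/(c - 3)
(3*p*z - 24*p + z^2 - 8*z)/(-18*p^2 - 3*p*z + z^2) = (z - 8)/(-6*p + z)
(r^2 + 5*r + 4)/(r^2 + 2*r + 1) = (r + 4)/(r + 1)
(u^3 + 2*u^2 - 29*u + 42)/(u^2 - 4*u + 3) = (u^2 + 5*u - 14)/(u - 1)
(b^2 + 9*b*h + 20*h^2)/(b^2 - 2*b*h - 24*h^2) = (b + 5*h)/(b - 6*h)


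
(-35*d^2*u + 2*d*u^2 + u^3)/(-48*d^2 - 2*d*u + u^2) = u*(35*d^2 - 2*d*u - u^2)/(48*d^2 + 2*d*u - u^2)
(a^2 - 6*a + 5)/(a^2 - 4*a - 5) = (a - 1)/(a + 1)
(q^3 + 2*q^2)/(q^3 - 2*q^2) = (q + 2)/(q - 2)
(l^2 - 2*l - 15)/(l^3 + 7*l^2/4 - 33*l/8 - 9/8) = 8*(l - 5)/(8*l^2 - 10*l - 3)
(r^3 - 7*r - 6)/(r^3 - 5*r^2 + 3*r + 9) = (r + 2)/(r - 3)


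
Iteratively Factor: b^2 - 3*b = (b)*(b - 3)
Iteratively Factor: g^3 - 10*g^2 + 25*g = (g - 5)*(g^2 - 5*g) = (g - 5)^2*(g)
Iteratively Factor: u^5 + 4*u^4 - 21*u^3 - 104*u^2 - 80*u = (u)*(u^4 + 4*u^3 - 21*u^2 - 104*u - 80) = u*(u + 1)*(u^3 + 3*u^2 - 24*u - 80) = u*(u - 5)*(u + 1)*(u^2 + 8*u + 16) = u*(u - 5)*(u + 1)*(u + 4)*(u + 4)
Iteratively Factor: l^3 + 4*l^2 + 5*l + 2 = (l + 2)*(l^2 + 2*l + 1) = (l + 1)*(l + 2)*(l + 1)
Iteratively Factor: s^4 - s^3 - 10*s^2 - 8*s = (s + 2)*(s^3 - 3*s^2 - 4*s) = s*(s + 2)*(s^2 - 3*s - 4) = s*(s - 4)*(s + 2)*(s + 1)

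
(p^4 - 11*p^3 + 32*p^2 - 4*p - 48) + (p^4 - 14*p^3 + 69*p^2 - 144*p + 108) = 2*p^4 - 25*p^3 + 101*p^2 - 148*p + 60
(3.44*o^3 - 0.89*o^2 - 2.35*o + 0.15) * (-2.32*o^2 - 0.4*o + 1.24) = -7.9808*o^5 + 0.6888*o^4 + 10.0736*o^3 - 0.5116*o^2 - 2.974*o + 0.186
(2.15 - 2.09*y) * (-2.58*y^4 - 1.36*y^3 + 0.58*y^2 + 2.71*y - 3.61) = 5.3922*y^5 - 2.7046*y^4 - 4.1362*y^3 - 4.4169*y^2 + 13.3714*y - 7.7615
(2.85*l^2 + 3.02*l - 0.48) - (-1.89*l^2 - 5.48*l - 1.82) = 4.74*l^2 + 8.5*l + 1.34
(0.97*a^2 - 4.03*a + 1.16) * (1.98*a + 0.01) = 1.9206*a^3 - 7.9697*a^2 + 2.2565*a + 0.0116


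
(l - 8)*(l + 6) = l^2 - 2*l - 48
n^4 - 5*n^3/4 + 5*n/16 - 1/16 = (n - 1)*(n - 1/2)*(n - 1/4)*(n + 1/2)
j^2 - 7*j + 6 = (j - 6)*(j - 1)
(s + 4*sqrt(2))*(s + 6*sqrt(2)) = s^2 + 10*sqrt(2)*s + 48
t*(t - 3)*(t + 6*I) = t^3 - 3*t^2 + 6*I*t^2 - 18*I*t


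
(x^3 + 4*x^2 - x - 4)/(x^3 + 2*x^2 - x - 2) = (x + 4)/(x + 2)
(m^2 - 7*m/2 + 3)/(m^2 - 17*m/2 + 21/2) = (m - 2)/(m - 7)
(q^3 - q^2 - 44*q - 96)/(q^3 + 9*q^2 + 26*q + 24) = (q - 8)/(q + 2)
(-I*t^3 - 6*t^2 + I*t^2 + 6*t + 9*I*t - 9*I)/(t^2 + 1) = (-I*t^3 + t^2*(-6 + I) + t*(6 + 9*I) - 9*I)/(t^2 + 1)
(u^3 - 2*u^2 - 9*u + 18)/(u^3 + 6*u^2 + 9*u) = (u^2 - 5*u + 6)/(u*(u + 3))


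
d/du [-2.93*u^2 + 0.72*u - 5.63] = 0.72 - 5.86*u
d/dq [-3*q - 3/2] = -3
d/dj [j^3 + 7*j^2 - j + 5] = 3*j^2 + 14*j - 1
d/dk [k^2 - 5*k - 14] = 2*k - 5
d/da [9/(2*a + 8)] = -9/(2*(a + 4)^2)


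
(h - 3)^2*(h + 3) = h^3 - 3*h^2 - 9*h + 27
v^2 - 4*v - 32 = (v - 8)*(v + 4)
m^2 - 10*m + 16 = (m - 8)*(m - 2)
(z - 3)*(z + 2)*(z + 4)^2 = z^4 + 7*z^3 + 2*z^2 - 64*z - 96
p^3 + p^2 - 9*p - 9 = (p - 3)*(p + 1)*(p + 3)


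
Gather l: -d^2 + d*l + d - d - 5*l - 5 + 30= -d^2 + l*(d - 5) + 25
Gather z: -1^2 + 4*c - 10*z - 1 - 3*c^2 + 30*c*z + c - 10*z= -3*c^2 + 5*c + z*(30*c - 20) - 2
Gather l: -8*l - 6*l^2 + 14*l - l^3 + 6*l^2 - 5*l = -l^3 + l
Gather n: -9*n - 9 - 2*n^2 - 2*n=-2*n^2 - 11*n - 9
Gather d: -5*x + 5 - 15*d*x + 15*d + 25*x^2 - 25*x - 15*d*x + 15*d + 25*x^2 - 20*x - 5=d*(30 - 30*x) + 50*x^2 - 50*x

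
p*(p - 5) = p^2 - 5*p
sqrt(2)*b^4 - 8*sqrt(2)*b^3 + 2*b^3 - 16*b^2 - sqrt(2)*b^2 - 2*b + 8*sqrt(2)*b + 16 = (b - 8)*(b - 1)*(b + sqrt(2))*(sqrt(2)*b + sqrt(2))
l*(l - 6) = l^2 - 6*l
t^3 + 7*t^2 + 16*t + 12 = (t + 2)^2*(t + 3)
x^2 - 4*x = x*(x - 4)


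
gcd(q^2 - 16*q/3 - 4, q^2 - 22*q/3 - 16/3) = q + 2/3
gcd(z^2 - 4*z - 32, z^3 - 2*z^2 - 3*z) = 1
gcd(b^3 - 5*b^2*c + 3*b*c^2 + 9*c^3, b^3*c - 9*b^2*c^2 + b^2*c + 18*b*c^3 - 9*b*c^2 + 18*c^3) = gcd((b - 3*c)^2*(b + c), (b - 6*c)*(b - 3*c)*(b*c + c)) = b - 3*c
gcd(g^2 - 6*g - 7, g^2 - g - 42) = g - 7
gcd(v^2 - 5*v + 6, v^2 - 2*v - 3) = v - 3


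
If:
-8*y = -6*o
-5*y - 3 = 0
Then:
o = -4/5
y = -3/5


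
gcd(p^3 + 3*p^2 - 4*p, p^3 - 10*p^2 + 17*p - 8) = p - 1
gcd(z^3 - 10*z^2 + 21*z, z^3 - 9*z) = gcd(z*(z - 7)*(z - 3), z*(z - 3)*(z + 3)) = z^2 - 3*z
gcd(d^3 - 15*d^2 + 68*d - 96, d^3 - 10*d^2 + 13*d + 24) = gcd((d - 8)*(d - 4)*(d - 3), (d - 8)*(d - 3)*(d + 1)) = d^2 - 11*d + 24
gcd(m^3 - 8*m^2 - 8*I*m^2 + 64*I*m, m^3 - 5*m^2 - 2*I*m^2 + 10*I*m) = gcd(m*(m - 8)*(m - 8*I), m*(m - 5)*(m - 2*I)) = m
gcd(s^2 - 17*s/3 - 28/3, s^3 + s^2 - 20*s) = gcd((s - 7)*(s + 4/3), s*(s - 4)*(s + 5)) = 1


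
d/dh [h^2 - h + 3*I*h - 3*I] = 2*h - 1 + 3*I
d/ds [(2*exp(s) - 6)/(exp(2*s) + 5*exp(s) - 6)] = 2*(-(exp(s) - 3)*(2*exp(s) + 5) + exp(2*s) + 5*exp(s) - 6)*exp(s)/(exp(2*s) + 5*exp(s) - 6)^2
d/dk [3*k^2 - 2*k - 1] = 6*k - 2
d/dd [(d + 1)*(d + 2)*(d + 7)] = 3*d^2 + 20*d + 23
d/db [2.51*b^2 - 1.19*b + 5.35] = 5.02*b - 1.19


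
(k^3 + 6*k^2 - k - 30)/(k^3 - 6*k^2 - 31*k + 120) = (k^2 + k - 6)/(k^2 - 11*k + 24)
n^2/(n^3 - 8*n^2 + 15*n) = n/(n^2 - 8*n + 15)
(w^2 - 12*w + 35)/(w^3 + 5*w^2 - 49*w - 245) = (w - 5)/(w^2 + 12*w + 35)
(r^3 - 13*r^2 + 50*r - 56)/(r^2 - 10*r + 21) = (r^2 - 6*r + 8)/(r - 3)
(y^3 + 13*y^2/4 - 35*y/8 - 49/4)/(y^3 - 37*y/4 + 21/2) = (4*y + 7)/(2*(2*y - 3))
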